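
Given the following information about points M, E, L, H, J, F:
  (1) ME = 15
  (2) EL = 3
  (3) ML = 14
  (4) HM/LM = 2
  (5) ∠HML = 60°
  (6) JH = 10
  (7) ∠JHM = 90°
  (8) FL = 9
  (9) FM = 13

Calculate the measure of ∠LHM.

From the given relations: HM = 2·LM = 2·14 = 28.
Step 1: By the law of cosines on triangle HML: HL² = 28² + 14² − 2·28·14·cos(60°) = 588, so HL = 14·√3.
Step 2: By the inverse law of cosines on triangle LHM: cos(∠LHM) = ((14·√3)² + 28² − 14²) / (2·14·√3·28) = 1176/1357.93 = 0.866, so ∠LHM = 30°.

Therefore, the measure of angle ∠LHM = 30°.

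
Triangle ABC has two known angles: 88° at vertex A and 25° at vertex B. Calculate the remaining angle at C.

Let angle C = x. Then 88 + 25 + x = 180.
x = 180 - 113 = 67 degrees.

67 degrees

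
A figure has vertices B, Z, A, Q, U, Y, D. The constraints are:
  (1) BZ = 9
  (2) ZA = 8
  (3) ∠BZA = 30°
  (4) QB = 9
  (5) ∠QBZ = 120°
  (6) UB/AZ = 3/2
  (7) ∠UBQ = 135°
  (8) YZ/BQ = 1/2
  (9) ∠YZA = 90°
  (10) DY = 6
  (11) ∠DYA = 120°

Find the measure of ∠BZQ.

Step 1: By the law of cosines on triangle ZBQ: ZQ² = 9² + 9² − 2·9·9·cos(120°) = 243, so ZQ = 9·√3.
Step 2: By the inverse law of cosines on triangle BZQ: cos(∠BZQ) = (9² + (9·√3)² − 9²) / (2·9·9·√3) = 243/280.59 = 0.866, so ∠BZQ = 30°.

Therefore, the measure of angle ∠BZQ = 30°.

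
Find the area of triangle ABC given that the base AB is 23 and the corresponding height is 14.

Area = (1/2) * base * height
Area = (1/2) * 23 * 14
Area = 161

161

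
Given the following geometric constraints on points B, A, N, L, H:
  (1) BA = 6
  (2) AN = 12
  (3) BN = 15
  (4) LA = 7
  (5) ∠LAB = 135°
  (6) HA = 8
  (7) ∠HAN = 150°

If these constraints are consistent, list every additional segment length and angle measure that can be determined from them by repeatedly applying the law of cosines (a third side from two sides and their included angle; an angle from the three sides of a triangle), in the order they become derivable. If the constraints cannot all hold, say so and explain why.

The constraints are consistent. Derivable facts, in order:
After 1 step:
- BL ≈ 12.02
- NH ≈ 19.35
- ∠ABN = 49.46°
- ∠ANB = 22.33°
- ∠BAN = 108.21°
After 2 steps:
- ∠ABL = 24.32°
- ∠AHN = 18.07°
- ∠ALB = 20.68°
- ∠ANH = 11.93°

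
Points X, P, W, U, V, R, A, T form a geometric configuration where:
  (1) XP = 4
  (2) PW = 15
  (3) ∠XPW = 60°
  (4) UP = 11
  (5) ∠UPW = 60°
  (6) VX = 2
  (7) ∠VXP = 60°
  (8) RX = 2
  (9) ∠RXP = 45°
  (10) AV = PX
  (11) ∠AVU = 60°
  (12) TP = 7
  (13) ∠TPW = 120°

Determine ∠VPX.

Step 1: By the law of cosines on triangle PXV: PV² = 4² + 2² − 2·4·2·cos(60°) = 12, so PV = 2·√3.
Step 2: By the inverse law of cosines on triangle VPX: cos(∠VPX) = ((2·√3)² + 4² − 2²) / (2·2·√3·4) = 24/27.71 = 0.866, so ∠VPX = 30°.

Therefore, the measure of angle ∠VPX = 30°.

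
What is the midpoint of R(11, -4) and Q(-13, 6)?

The midpoint is the point halfway along the segment.
Move half the horizontal distance: 11 + (-13 - 11)/2 = 11 + -24/2 = -1
Move half the vertical distance: -4 + (6 - -4)/2 = -4 + 10/2 = 1
Midpoint = (-1, 1)

(-1, 1)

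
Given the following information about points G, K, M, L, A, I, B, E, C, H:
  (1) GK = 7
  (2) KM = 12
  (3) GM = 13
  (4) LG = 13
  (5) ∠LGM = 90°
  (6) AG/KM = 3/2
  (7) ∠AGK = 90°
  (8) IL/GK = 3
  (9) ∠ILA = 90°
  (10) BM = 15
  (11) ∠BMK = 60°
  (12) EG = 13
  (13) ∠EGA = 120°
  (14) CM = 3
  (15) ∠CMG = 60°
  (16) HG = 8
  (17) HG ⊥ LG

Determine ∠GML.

Step 1: By the law of cosines on triangle MGL: ML² = 13² + 13² − 2·13·13·cos(90°) = 338, so ML = 13·√2.
Step 2: By the inverse law of cosines on triangle GML: cos(∠GML) = (13² + (13·√2)² − 13²) / (2·13·13·√2) = 338/478 = 0.7071, so ∠GML = 45°.

Therefore, the measure of angle ∠GML = 45°.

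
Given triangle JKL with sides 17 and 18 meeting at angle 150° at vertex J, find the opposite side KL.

By the law of cosines: KL^2 = JK^2 + JL^2 - 2*JK*JL*cos(J)
KL^2 = 17^2 + 18^2 - 2*17*18*cos(150°)
KL^2 = 289 + 324 - 612*(-sqrt(3)/2)
KL^2 = 306*sqrt(3) + 613
KL = sqrt(306*sqrt(3) + 613)

sqrt(306*sqrt(3) + 613)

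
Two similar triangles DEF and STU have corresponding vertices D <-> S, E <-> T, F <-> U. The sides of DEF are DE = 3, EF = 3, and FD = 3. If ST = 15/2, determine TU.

Since the triangles are similar, the ratio of corresponding sides is constant.
Scale factor k = ST / DE = 15/2 / 3 = 5/2
TU = k * EF = 5/2 * 3 = 15/2

15/2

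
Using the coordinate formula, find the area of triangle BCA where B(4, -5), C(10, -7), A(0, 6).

The Shoelace formula computes the area from vertex coordinates by summing cross products.
For vertices (4,-5), (10,-7), (0,6):
Signed sum = 4*-7 - 10*-5 + 10*6 - 0*-7 + 0*-5 - 4*6
= 22 + 60 + -24 = 58
Area = (1/2)|58| = 29.

29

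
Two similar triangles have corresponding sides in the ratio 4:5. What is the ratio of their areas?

Area ratio = (side ratio)^2 = (4/5)^2 = 16:25.

16:25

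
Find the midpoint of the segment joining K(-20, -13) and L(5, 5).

M = ((x₁ + x₂)/2, (y₁ + y₂)/2)
= ((-20 + 5)/2, (-13 + 5)/2)
= (-15/2, -8/2) = (-15/2, -4)

(-15/2, -4)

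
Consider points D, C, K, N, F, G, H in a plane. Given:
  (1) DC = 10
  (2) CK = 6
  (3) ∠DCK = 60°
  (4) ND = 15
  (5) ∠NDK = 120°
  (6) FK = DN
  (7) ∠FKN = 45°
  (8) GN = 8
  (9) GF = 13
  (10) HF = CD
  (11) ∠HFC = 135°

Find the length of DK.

Step 1: By the law of cosines on triangle DCK: DK² = 10² + 6² − 2·10·6·cos(60°) = 76, so DK = 2·√19.

Therefore, the length of DK = 2·√19.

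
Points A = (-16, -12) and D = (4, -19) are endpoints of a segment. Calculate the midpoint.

The midpoint is the average of the coordinates:
x: (-16 + 4)/2 = -6
y: (-12 + -19)/2 = -31/2
Midpoint = (-6, -31/2)

(-6, -31/2)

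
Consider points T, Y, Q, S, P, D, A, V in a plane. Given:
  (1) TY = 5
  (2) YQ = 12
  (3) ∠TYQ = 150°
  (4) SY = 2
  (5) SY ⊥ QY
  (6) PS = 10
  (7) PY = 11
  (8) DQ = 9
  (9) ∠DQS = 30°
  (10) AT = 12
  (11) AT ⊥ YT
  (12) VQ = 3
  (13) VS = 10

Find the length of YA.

Step 1: By the law of cosines on triangle YTA: YA² = 5² + 12² − 2·5·12·cos(90°) = 169, so YA = 13.

Therefore, the length of YA = 13.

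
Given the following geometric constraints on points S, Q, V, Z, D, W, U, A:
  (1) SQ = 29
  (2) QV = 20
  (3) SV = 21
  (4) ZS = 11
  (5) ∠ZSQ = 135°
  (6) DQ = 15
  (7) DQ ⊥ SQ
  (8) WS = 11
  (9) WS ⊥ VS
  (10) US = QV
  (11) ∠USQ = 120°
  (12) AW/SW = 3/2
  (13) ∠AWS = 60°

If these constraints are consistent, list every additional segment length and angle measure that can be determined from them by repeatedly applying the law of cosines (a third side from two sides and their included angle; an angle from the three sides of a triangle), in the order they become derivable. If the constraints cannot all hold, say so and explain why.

The constraints are consistent. Derivable facts, in order:
After 1 step:
- QU ≈ 42.67
- QZ ≈ 37.59
- SA ≈ 14.55
- SD ≈ 32.65
- VW ≈ 23.71
- ∠QSV = 43.6°
- ∠QVS = 90°
- ∠SQV = 46.4°
After 2 steps:
- ∠ASW = 79.11°
- ∠DSQ = 27.35°
- ∠QDS = 62.65°
- ∠QUS = 36.05°
- ∠QZS = 33.06°
- ∠SAW = 40.89°
- ∠SQU = 23.95°
- ∠SQZ = 11.94°
- ∠SVW = 27.65°
- ∠SWV = 62.35°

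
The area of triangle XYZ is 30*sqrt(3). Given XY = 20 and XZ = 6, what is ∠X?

From the SAS area formula Area = (1/2)ab sin(C), rearranging gives sin(C) = 2*Area/(ab).
sin(C) = 2 * 30*sqrt(3) / (120) = sqrt(3)/2.
Therefore C = arcsin(sqrt(3)/2) = 60°.
Since sin(180° - C) = sin(C), the obtuse angle 120° gives the same area, so C = 60° or C = 120°.

60° or 120°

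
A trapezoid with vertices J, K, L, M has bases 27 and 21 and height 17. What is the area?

Area = (27 + 21) * 17 / 2 = 816 / 2 = 408

408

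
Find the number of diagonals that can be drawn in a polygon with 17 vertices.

Total line segments between 17 vertices = C(17,2) = 136.
Subtract the 17 sides: 136 - 17 = 119 diagonals.

119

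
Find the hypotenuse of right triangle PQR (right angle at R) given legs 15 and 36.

By the Pythagorean theorem: PQ^2 = PR^2 + QR^2
PQ^2 = 15^2 + 36^2 = 225 + 1296 = 1521
PQ = sqrt(1521) = 39

39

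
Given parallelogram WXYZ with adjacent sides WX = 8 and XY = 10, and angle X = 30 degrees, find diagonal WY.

The diagonal of a parallelogram can be found by treating two adjacent sides and the diagonal as a triangle.
Applying the law of cosines with sides 8, 10 and included angle 30°:
d^2 = 64 + 100 - 160*cos(30°) = 164 - 80*sqrt(3)
d = 2*sqrt(41 - 20*sqrt(3))

2*sqrt(41 - 20*sqrt(3))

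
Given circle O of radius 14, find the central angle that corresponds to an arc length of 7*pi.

The full circumference is 2πr = 28*pi.
The arc is 7*pi / 28*pi = 1/4 of the full circle.
So the central angle = 1/4 × 360° = 90°.

90°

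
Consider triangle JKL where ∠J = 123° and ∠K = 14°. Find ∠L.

Let angle L = x. Then 123 + 14 + x = 180.
x = 180 - 137 = 43 degrees.

43 degrees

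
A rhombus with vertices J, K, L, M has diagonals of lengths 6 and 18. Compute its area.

The diagonals of a rhombus divide it into four right triangles.
Each triangle has legs 6/ 2 = 3 and 18/2 = 9, so each has area (1/2)*3*9 = 27/2.
Four such triangles give total area = (d1 * d2) / 2 = 54.

54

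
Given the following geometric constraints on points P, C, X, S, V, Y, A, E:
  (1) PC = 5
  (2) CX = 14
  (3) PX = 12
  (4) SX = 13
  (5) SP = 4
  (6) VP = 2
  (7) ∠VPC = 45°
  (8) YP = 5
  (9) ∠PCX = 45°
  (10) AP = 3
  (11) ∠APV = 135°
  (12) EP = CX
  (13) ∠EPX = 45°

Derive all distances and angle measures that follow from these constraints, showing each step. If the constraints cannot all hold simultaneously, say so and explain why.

These constraints are not satisfiable: (1), (2) and (3) fix all three sides of triangle PCX, so by the law of cosines cos(∠PCX) = (5² + 14² − 12²) / (2·5·14) = 0.5500, i.e. ∠PCX ≈ 56.63°, which contradicts (9) ∠PCX = 45°. No planar figure meets all of them, so nothing further can be derived.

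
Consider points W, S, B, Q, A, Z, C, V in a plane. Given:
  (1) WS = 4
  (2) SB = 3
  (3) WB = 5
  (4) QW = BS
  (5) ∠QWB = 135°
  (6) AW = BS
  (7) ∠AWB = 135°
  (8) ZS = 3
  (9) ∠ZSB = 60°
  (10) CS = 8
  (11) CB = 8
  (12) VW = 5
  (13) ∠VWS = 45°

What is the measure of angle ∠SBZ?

Step 1: By the law of cosines on triangle BSZ: BZ² = 3² + 3² − 2·3·3·cos(60°) = 9, so BZ = 3.
Step 2: By the inverse law of cosines on triangle SBZ: cos(∠SBZ) = (3² + 3² − 3²) / (2·3·3) = 9/18 = 0.5, so ∠SBZ = 60°.

Therefore, the measure of angle ∠SBZ = 60°.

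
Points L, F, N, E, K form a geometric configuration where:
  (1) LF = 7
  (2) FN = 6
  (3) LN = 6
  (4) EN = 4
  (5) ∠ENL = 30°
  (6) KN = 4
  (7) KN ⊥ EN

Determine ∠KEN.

Step 1: By the law of cosines on triangle ENK: EK² = 4² + 4² − 2·4·4·cos(90°) = 32, so EK = 4·√2.
Step 2: By the inverse law of cosines on triangle KEN: cos(∠KEN) = ((4·√2)² + 4² − 4²) / (2·4·√2·4) = 32/45.25 = 0.7071, so ∠KEN = 45°.

Therefore, the measure of angle ∠KEN = 45°.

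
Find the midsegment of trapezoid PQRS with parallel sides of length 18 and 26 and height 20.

The midsegment (median) of a trapezoid connects the midpoints of the non-parallel sides.
Its length is the average of the two bases: (18 + 26) / 2 = 22.

22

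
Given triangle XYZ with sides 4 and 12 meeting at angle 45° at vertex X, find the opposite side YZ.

When two sides and the included angle are known, the law of cosines gives the third side.
c^2 = a^2 + b^2 - 2ab cos(C) generalizes the Pythagorean theorem to non-right triangles.
Here: YZ^2 = 16 + 144 - 96*(sqrt(2)/2) = 160 - 48*sqrt(2)
YZ = 4*sqrt(10 - 3*sqrt(2))

4*sqrt(10 - 3*sqrt(2))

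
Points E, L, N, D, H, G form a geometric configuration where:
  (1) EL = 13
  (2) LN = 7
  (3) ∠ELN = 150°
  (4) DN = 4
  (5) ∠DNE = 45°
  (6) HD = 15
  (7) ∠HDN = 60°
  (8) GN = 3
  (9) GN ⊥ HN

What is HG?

Step 1: By the law of cosines on triangle HDN: HN² = 15² + 4² − 2·15·4·cos(60°) = 181, so HN = √181.
Step 2: By the law of cosines on triangle HNG: HG² = √181² + 3² − 2·√181·3·cos(90°) = 190, so HG = √190.

Therefore, the length of HG = √190.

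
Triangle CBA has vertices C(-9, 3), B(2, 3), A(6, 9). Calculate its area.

The Shoelace formula computes the area from vertex coordinates by summing cross products.
For vertices (-9,3), (2,3), (6,9):
Signed sum = -9*3 - 2*3 + 2*9 - 6*3 + 6*3 - -9*9
= -33 + 0 + 99 = 66
Area = (1/2)|66| = 33.

33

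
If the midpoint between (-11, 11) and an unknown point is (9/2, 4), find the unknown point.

Using the midpoint formula: M = ((x1 + x2)/2, (y1 + y2)/2)
We know M = (9/2, 4) and C = (-11, 11)
For x: 9/2 = (-11 + x2)/2, so x2 = 2*9/2 - -11 = 20
For y: 4 = (11 + y2)/2, so y2 = 2*4 - 11 = -3
A = (20, -3)

(20, -3)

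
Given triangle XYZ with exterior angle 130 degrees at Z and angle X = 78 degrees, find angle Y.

The exterior angle theorem states that an exterior angle equals the sum of the two non-adjacent interior angles.
So 130 = 78 + angle Y, which gives angle Y = 130 - 78 = 52 degrees.

52 degrees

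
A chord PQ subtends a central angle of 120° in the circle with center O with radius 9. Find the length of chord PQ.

Drop a perpendicular from the center to the chord, bisecting both the chord and the central angle.
Each half-chord = r sin(θ/2) = 9 sin(60°).
The full chord = 2 × 9 × sin(60°) = 9*sqrt(3).

9*sqrt(3)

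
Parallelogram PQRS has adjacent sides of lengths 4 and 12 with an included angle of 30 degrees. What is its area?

Area = 4 * 12 * sin(30°) = 48 * 1/2 = 24

24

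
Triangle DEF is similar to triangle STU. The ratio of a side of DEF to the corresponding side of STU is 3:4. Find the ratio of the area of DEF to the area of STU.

Area scales with the square of linear dimensions. If every length is multiplied by 3/4, then the area is multiplied by (3/4)^2 = 9/16.
The area ratio is 9:16.

9:16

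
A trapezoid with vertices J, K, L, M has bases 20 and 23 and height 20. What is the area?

A trapezoid's area equals the midsegment times the height.
The midsegment is (20 + 23) / 2 = 43/2.
Area = 43/2 * 20 = 430.

430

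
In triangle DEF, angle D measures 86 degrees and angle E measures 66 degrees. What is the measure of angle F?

angle F = 180 - 86 - 66 = 28 degrees.

28 degrees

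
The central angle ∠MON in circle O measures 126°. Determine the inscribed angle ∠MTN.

By the inscribed angle theorem, the inscribed angle is half the central angle.
Inscribed angle = 126° / 2 = 63°

63°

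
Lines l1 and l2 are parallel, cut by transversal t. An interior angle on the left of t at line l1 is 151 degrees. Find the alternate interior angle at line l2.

Alternate interior angles formed by parallel lines and a transversal are equal.
The given angle is 151 degrees.
The alternate interior angle = 151 degrees.

151 degrees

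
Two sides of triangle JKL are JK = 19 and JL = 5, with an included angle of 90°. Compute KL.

Since angle J = 90°, this is a right triangle and the law of cosines reduces to the Pythagorean theorem.
KL^2 = 19^2 + 5^2 = 386
KL = sqrt(386)

sqrt(386)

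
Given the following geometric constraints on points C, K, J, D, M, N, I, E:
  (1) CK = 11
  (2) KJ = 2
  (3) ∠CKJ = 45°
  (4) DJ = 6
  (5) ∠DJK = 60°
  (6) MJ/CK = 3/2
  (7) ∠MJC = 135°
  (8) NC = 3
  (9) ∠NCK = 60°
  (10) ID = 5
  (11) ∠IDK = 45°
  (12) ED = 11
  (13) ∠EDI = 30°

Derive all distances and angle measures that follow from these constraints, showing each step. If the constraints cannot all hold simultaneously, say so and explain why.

The constraints are consistent.

From the given relations:
  MJ = 3/2·CK = 3/2·11 ≈ 16.5

Step 1: From CK = 11, KJ = 2, and ∠CKJ = 45°, by the law of cosines:
  CJ² = CK² + KJ² - 2·CK·KJ·cos(45°) = 121 + 4 - 31.11 = 93.89
  CJ ≈ 9.69

Step 2: From KJ = 2, JD = 6, and ∠KJD = 60°, by the law of cosines:
  KD² = KJ² + JD² - 2·KJ·JD·cos(60°) = 4 + 36 - 12 = 28
  KD = 2·√7

Step 3: From KC = 11, CN = 3, and ∠KCN = 60°, by the law of cosines:
  KN² = KC² + CN² - 2·KC·CN·cos(60°) = 121 + 9 - 33 = 97
  KN = √97

Step 4: From ID = 5, DE = 11, and ∠IDE = 30°, by the law of cosines:
  IE² = ID² + DE² - 2·ID·DE·cos(30°) = 25 + 121 - 95.26 = 50.74
  IE ≈ 7.12

Step 5: From CJ = 9.69, JM = 16.5, and ∠CJM = 135°, by the law of cosines:
  CM² = CJ² + JM² - 2·CJ·JM·cos(135°) = 93.89 + 272.2 + 226.1 = 592.2
  CM ≈ 24.34

Step 6: From KD = 2·√7, DI = 5, and ∠KDI = 45°, by the law of cosines:
  KI² = KD² + DI² - 2·KD·DI·cos(45°) = 28 + 25 - 37.42 = 15.58
  KI ≈ 3.95

Step 7: From CJ = 9.69, CK = 11, JK = 2, by the inverse law of cosines:
  cos(∠JCK) = (CJ² + CK² - JK²) / (2·CJ·CK)
  ∠JCK = 8.39°

Step 8: From KC = 11, KN = √97, CN = 3, by the inverse law of cosines:
  cos(∠CKN) = (KC² + KN² - CN²) / (2·KC·KN)
  ∠CKN = 15.3°

Step 9: From KD = 2·√7, KJ = 2, DJ = 6, by the inverse law of cosines:
  cos(∠DKJ) = (KD² + KJ² - DJ²) / (2·KD·KJ)
  ∠DKJ = 100.89°

Step 10: From JC = 9.69, JK = 2, CK = 11, by the inverse law of cosines:
  cos(∠CJK) = (JC² + JK² - CK²) / (2·JC·JK)
  ∠CJK = 126.61°

Step 11: From DJ = 6, DK = 2·√7, JK = 2, by the inverse law of cosines:
  cos(∠JDK) = (DJ² + DK² - JK²) / (2·DJ·DK)
  ∠JDK = 19.11°

Step 12: From NC = 3, NK = √97, CK = 11, by the inverse law of cosines:
  cos(∠CNK) = (NC² + NK² - CK²) / (2·NC·NK)
  ∠CNK = 104.7°

Step 13: From ID = 5, IE = 7.12, DE = 11, by the inverse law of cosines:
  cos(∠DIE) = (ID² + IE² - DE²) / (2·ID·IE)
  ∠DIE = 129.45°

Step 14: From ED = 11, EI = 7.12, DI = 5, by the inverse law of cosines:
  cos(∠DEI) = (ED² + EI² - DI²) / (2·ED·EI)
  ∠DEI = 20.55°

Step 15: From CJ = 9.69, CM = 24.34, JM = 16.5, by the inverse law of cosines:
  cos(∠JCM) = (CJ² + CM² - JM²) / (2·CJ·CM)
  ∠JCM = 28.65°

Step 16: From KD = 2·√7, KI = 3.95, DI = 5, by the inverse law of cosines:
  cos(∠DKI) = (KD² + KI² - DI²) / (2·KD·KI)
  ∠DKI = 63.59°

Step 17: From MC = 24.34, MJ = 16.5, CJ = 9.69, by the inverse law of cosines:
  cos(∠CMJ) = (MC² + MJ² - CJ²) / (2·MC·MJ)
  ∠CMJ = 16.35°

Step 18: From ID = 5, IK = 3.95, DK = 2·√7, by the inverse law of cosines:
  cos(∠DIK) = (ID² + IK² - DK²) / (2·ID·IK)
  ∠DIK = 71.41°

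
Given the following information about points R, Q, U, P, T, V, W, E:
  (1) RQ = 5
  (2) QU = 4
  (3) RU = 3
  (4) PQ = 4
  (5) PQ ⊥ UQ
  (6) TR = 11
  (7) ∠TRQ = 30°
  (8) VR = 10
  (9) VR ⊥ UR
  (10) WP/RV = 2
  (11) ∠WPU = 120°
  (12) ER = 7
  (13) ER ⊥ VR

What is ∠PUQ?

Step 1: By the law of cosines on triangle UQP: UP² = 4² + 4² − 2·4·4·cos(90°) = 32, so UP = 4·√2.
Step 2: By the inverse law of cosines on triangle PUQ: cos(∠PUQ) = ((4·√2)² + 4² − 4²) / (2·4·√2·4) = 32/45.25 = 0.7071, so ∠PUQ = 45°.

Therefore, the measure of angle ∠PUQ = 45°.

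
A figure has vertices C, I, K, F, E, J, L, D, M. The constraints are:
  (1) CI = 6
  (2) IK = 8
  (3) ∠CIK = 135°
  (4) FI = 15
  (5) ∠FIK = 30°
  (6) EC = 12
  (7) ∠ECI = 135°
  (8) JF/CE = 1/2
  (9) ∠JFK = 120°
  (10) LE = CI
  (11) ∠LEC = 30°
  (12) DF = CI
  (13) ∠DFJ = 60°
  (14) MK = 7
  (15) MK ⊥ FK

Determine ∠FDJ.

From the given relations: DF = CI = 6; JF = 1/2·CE = 1/2·12 = 6.
Step 1: By the law of cosines on triangle DFJ: DJ² = 6² + 6² − 2·6·6·cos(60°) = 36, so DJ = 6.
Step 2: By the inverse law of cosines on triangle FDJ: cos(∠FDJ) = (6² + 6² − 6²) / (2·6·6) = 36/72 = 0.5, so ∠FDJ = 60°.

Therefore, the measure of angle ∠FDJ = 60°.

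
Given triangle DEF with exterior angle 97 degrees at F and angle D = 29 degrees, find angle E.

angle E = 97 - 29 = 68 degrees (exterior angle theorem).

68 degrees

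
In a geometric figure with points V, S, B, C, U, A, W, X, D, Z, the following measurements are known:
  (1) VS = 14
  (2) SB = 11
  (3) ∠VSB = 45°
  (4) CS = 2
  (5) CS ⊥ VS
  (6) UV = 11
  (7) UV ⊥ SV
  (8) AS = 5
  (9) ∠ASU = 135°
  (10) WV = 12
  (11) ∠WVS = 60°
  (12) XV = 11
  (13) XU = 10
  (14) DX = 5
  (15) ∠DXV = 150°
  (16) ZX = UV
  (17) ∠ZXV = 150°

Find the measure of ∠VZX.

From the given relations: ZX = UV = 11.
Step 1: By the law of cosines on triangle ZXV: ZV² = 11² + 11² − 2·11·11·cos(150°) = 451.58, so ZV ≈ 21.25.
Step 2: By the inverse law of cosines on triangle VZX: cos(∠VZX) = (21.25² + 11² − 11²) / (2·21.25·11) = 451.58/467.51 = 0.9659, so ∠VZX = 15°.

Therefore, the measure of angle ∠VZX = 15°.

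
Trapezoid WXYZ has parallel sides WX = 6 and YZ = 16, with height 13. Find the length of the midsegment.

The midsegment (median) of a trapezoid connects the midpoints of the non-parallel sides.
Its length is the average of the two bases: (6 + 16) / 2 = 11.

11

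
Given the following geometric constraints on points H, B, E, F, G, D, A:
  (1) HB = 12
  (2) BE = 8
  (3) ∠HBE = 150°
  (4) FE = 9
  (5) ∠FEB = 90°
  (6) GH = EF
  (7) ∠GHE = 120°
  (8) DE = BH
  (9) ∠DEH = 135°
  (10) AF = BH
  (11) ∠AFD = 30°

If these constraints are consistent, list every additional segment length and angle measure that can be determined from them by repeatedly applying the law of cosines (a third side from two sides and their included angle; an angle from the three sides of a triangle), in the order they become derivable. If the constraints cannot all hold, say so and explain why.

The constraints are consistent. Derivable facts, in order:
After 1 step:
- BF = √145
- HE ≈ 19.35
After 2 steps:
- EG ≈ 25.09
- HD ≈ 29.1
- ∠BEH = 18.07°
- ∠BFE = 41.63°
- ∠BHE = 11.93°
- ∠EBF = 48.37°
After 3 steps:
- ∠DHE = 16.96°
- ∠EDH = 28.04°
- ∠EGH = 41.9°
- ∠GEH = 18.1°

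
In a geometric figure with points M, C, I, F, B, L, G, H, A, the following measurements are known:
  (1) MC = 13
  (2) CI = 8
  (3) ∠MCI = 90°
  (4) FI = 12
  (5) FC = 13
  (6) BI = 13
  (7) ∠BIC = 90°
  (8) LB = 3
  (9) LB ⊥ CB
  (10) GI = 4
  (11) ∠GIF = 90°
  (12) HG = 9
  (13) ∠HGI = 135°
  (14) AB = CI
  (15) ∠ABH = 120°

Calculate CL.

Step 1: By the law of cosines on triangle BIC: BC² = 13² + 8² − 2·13·8·cos(90°) = 233, so BC ≈ 15.26.
Step 2: By the law of cosines on triangle CBL: CL² = 15.26² + 3² − 2·15.26·3·cos(90°) = 242, so CL = 11·√2.

Therefore, the length of CL = 11·√2.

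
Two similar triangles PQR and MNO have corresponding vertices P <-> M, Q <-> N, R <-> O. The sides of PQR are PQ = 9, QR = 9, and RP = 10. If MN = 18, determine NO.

k = 18/9 = 2. NO = 2 * 9 = 18.

18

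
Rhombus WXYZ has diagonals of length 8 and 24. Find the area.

Area = (8 * 24) / 2 = 192 / 2 = 96

96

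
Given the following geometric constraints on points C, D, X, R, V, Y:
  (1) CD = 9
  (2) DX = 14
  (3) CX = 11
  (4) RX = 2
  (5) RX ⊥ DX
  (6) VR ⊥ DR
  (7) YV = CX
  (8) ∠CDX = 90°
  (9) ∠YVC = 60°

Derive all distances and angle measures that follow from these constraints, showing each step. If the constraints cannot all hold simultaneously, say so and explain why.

These constraints are not satisfiable: (1), (2) and (3) fix all three sides of triangle CDX, so by the law of cosines cos(∠CDX) = (9² + 14² − 11²) / (2·9·14) = 0.6190, i.e. ∠CDX ≈ 51.75°, which contradicts (8) ∠CDX = 90°. No planar figure meets all of them, so nothing further can be derived.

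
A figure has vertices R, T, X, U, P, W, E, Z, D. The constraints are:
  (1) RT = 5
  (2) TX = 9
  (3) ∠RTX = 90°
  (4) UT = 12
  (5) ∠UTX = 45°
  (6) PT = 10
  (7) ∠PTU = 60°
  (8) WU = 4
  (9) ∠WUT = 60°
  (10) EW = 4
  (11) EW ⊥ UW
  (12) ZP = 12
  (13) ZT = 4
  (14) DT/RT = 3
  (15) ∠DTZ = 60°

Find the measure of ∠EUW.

Step 1: By the law of cosines on triangle UWE: UE² = 4² + 4² − 2·4·4·cos(90°) = 32, so UE = 4·√2.
Step 2: By the inverse law of cosines on triangle EUW: cos(∠EUW) = ((4·√2)² + 4² − 4²) / (2·4·√2·4) = 32/45.25 = 0.7071, so ∠EUW = 45°.

Therefore, the measure of angle ∠EUW = 45°.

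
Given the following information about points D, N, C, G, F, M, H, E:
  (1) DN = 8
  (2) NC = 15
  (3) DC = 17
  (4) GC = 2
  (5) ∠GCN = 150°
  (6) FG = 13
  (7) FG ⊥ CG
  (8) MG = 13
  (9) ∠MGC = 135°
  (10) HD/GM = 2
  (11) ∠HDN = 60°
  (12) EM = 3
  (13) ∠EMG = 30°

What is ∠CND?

Step 1: By the inverse law of cosines on triangle CND: cos(∠CND) = (15² + 8² − 17²) / (2·15·8) = 0/240 = 0, so ∠CND = 90°.

Therefore, the measure of angle ∠CND = 90°.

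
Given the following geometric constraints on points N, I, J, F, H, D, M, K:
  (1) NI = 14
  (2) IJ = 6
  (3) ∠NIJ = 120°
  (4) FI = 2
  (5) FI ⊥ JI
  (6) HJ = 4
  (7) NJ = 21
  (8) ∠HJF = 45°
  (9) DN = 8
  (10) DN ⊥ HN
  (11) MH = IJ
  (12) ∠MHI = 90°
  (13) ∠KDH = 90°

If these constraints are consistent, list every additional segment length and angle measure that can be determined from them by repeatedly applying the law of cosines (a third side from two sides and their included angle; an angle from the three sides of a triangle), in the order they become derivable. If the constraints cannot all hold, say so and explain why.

These constraints are not satisfiable: (1), (2) and (3) already determine NJ: by the law of cosines NJ² = 14² + 6² − 2·14·6·cos(120°) = 316, so NJ = 2·√79, which contradicts (7) NJ = 21. No planar figure meets all of them, so nothing further can be derived.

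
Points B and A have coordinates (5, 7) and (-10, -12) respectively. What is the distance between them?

The horizontal distance is |-10 - 5| = 15 and the vertical distance is |-12 - 7| = 19.
By the Pythagorean theorem, d = sqrt(15^2 + 19^2) = sqrt(586).

sqrt(586)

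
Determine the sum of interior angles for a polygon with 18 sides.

The sum of interior angles of an n-sided polygon is (n - 2) * 180.
For n = 18: (18 - 2) * 180 = 16 * 180 = 2880 degrees.

2880 degrees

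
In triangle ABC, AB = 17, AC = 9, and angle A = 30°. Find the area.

Area = (1/2)(17)(9) sin(30°) = (1/2)(17)(9)(1/2) = 153/4

153/4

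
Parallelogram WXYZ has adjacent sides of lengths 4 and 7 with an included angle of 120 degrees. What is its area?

Area = a * b * sin(theta)
Area = 4 * 7 * sin(120 degrees)
Area = 28 * sqrt(3)/2
Area = 14*sqrt(3)

14*sqrt(3)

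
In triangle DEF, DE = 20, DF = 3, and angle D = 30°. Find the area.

Area = (1/2)(20)(3) sin(30°) = (1/2)(20)(3)(1/2) = 15

15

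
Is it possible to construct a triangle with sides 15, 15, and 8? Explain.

Yes.
The triangle inequality requires that the sum of any two sides exceeds the third.
Here 8 + 15 = 23 > 15, so the condition is met.

Yes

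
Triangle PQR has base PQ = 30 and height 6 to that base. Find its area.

A triangle's area is half the area of a rectangle with the same base and height.
Area = (1/2) * 30 * 6 = 90.

90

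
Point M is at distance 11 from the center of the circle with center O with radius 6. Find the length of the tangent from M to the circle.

Let T be the point of tangency. Then OT ⊥ MT (radius ⊥ tangent).
In right triangle OTM: OM² = OT² + MT²
11² = 6² + MT²
MT² = 85, MT = sqrt(85)

sqrt(85)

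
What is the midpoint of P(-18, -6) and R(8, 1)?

The midpoint is the average of the coordinates:
x: (-18 + 8)/2 = -5
y: (-6 + 1)/2 = -5/2
Midpoint = (-5, -5/2)

(-5, -5/2)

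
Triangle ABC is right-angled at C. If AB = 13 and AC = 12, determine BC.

Rearranging the Pythagorean theorem to solve for the unknown leg:
leg^2 = hypotenuse^2 - known_leg^2 = 169 - 144 = 25
leg = sqrt(25) = 5.

5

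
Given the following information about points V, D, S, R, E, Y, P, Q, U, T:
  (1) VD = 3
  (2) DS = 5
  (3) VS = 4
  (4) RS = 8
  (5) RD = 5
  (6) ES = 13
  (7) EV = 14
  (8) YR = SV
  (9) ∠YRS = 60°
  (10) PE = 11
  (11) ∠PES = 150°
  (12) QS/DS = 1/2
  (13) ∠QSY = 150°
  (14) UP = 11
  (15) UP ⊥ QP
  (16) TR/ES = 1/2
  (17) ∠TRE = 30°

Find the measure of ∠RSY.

From the given relations: YR = SV = 4.
Step 1: By the law of cosines on triangle SRY: SY² = 8² + 4² − 2·8·4·cos(60°) = 48, so SY = 4·√3.
Step 2: By the inverse law of cosines on triangle RSY: cos(∠RSY) = (8² + (4·√3)² − 4²) / (2·8·4·√3) = 96/110.85 = 0.866, so ∠RSY = 30°.

Therefore, the measure of angle ∠RSY = 30°.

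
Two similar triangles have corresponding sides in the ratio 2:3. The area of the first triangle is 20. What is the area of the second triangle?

The ratio of areas of similar triangles = (side ratio)^2.
Side ratio = 2:3, so area ratio = 4:9.
Area of the second triangle / Area of the first triangle = 9/4
Area of the second triangle = 20 * 9/4 = 45

45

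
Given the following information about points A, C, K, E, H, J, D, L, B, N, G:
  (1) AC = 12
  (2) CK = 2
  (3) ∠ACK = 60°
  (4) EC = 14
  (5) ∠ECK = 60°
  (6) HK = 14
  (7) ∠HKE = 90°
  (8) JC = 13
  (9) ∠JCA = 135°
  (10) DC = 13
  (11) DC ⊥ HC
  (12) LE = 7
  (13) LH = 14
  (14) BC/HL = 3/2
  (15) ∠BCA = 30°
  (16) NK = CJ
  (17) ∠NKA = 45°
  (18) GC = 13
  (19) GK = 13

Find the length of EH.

Step 1: By the law of cosines on triangle ECK: EK² = 14² + 2² − 2·14·2·cos(60°) = 172, so EK = 2·√43.
Step 2: By the law of cosines on triangle EKH: EH² = (2·√43)² + 14² − 2·2·√43·14·cos(90°) = 368, so EH = 4·√23.

Therefore, the length of EH = 4·√23.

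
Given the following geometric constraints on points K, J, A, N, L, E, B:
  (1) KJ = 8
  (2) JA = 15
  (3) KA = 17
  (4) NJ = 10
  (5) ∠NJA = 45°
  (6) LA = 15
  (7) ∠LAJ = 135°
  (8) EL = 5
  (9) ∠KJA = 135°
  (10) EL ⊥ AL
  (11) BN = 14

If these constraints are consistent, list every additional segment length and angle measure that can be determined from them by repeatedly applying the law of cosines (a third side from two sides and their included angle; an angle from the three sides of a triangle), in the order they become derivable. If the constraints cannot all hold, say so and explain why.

These constraints are not satisfiable: (1), (2) and (3) fix all three sides of triangle KJA, so by the law of cosines cos(∠KJA) = (8² + 15² − 17²) / (2·8·15) = 0.0000, i.e. ∠KJA ≈ 90°, which contradicts (9) ∠KJA = 135°. No planar figure meets all of them, so nothing further can be derived.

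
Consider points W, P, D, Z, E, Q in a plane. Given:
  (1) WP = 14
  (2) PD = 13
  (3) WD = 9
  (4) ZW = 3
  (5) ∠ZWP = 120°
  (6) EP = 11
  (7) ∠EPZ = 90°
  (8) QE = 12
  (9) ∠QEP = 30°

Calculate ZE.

Step 1: By the law of cosines on triangle ZWP: ZP² = 3² + 14² − 2·3·14·cos(120°) = 247, so ZP ≈ 15.72.
Step 2: By the law of cosines on triangle ZPE: ZE² = 15.72² + 11² − 2·15.72·11·cos(90°) = 368, so ZE = 4·√23.

Therefore, the length of ZE = 4·√23.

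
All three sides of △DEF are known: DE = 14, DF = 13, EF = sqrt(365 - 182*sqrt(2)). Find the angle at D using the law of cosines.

When all three sides of a triangle are known, the law of cosines can be rearranged to find any angle.
cos(C) = (a² + b² - c²) / (2ab) gives cos(D) = sqrt(2)/2.
Taking the inverse cosine: D = 45°.

45°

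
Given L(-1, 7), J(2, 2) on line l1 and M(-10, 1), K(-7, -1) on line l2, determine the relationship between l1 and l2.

Slope of line 1: m1 = (2 - 7)/(2 - -1) = -5/3 = -5/3
Slope of line 2: m2 = (-1 - 1)/(-7 - -10) = -2/3 = -2/3
m1 != m2 (-5/3 != -2/3), so not parallel.
m1 * m2 = (-5/3) * (-2/3) = 10/9 != -1, so not perpendicular.
The lines are neither parallel nor perpendicular.

Neither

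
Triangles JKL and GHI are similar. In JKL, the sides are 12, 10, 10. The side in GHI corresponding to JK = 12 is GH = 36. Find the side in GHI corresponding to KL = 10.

k = 36/12 = 3. HI = 3 * 10 = 30.

30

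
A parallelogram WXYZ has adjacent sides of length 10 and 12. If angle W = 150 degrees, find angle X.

In a parallelogram, consecutive angles are supplementary (sum to 180°).
angle X = 180 - angle W
angle X = 180 - 150
angle X = 30 degrees

30 degrees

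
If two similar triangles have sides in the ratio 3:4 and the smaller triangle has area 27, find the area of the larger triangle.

Area ratio = (3/4)^2 = 9/16. Area of the larger triangle = 27 * 16/9 = 48.

48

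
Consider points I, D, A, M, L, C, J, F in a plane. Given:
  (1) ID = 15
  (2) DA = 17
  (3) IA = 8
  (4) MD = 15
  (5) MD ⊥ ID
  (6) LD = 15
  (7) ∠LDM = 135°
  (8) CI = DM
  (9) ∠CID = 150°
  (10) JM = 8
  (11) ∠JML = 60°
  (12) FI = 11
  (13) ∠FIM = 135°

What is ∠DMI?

Step 1: By the law of cosines on triangle MDI: MI² = 15² + 15² − 2·15·15·cos(90°) = 450, so MI = 15·√2.
Step 2: By the inverse law of cosines on triangle DMI: cos(∠DMI) = (15² + (15·√2)² − 15²) / (2·15·15·√2) = 450/636.4 = 0.7071, so ∠DMI = 45°.

Therefore, the measure of angle ∠DMI = 45°.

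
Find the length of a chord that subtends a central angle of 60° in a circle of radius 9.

Drop a perpendicular from the center to the chord, bisecting both the chord and the central angle.
Each half-chord = r sin(θ/2) = 9 sin(30°).
The full chord = 2 × 9 × sin(30°) = 9.

9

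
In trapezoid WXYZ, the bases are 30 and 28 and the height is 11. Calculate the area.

Area = (30 + 28) * 11 / 2 = 638 / 2 = 319

319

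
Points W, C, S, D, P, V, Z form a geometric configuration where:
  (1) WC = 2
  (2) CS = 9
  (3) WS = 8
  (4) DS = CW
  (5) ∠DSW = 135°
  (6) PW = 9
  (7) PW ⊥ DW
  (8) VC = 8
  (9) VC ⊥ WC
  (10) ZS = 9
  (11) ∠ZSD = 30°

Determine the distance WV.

Step 1: By the law of cosines on triangle WCV: WV² = 2² + 8² − 2·2·8·cos(90°) = 68, so WV = 2·√17.

Therefore, the length of WV = 2·√17.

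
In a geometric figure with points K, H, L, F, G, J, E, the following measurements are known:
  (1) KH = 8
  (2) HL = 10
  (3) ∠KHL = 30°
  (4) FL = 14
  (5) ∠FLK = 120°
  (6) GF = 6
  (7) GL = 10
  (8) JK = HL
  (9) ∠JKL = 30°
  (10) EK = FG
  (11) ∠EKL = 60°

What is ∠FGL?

Step 1: By the inverse law of cosines on triangle FGL: cos(∠FGL) = (6² + 10² − 14²) / (2·6·10) = -60/120 = -0.5, so ∠FGL = 120°.

Therefore, the measure of angle ∠FGL = 120°.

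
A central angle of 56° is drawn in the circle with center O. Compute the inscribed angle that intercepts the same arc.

By the inscribed angle theorem, the inscribed angle is half the central angle.
Inscribed angle = 56° / 2 = 28°

28°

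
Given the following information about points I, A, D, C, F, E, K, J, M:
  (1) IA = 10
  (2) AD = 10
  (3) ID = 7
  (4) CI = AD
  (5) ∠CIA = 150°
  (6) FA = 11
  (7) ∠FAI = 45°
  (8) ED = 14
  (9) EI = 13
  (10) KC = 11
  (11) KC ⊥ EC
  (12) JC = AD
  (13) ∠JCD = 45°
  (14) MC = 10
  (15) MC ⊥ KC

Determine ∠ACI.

From the given relations: CI = AD = 10.
Step 1: By the law of cosines on triangle CIA: CA² = 10² + 10² − 2·10·10·cos(150°) = 373.21, so CA ≈ 19.32.
Step 2: By the inverse law of cosines on triangle ACI: cos(∠ACI) = (19.32² + 10² − 10²) / (2·19.32·10) = 373.21/386.37 = 0.9659, so ∠ACI = 15°.

Therefore, the measure of angle ∠ACI = 15°.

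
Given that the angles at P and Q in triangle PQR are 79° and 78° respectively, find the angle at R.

By the triangle angle sum property, the three interior angles of any triangle add up to 180°.
We know angle P = 79° and angle Q = 78°, so their sum is 157°.
Therefore angle R = 180° - 157° = 23°.

23 degrees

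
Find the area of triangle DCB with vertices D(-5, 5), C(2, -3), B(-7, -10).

Using the Shoelace formula for a triangle:
Area = (1/2)|x0(y1 - y2) + x1(y2 - y0) + x2(y0 - y1)|
Area = (1/2)|-5(-3 - -10) + 2(-10 - 5) + -7(5 - -3)|
Area = (1/2)|-35 + -30 + -56|
Area = (1/2)|-121|
Area = (1/2)(121)
Area = 121/2

121/2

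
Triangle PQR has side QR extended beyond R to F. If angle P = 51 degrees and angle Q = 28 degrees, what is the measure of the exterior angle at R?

By the exterior angle theorem, an exterior angle of a triangle equals the sum of the two remote interior angles.
Exterior angle = angle P + angle Q
Exterior angle = 51 + 28 = 79 degrees

79 degrees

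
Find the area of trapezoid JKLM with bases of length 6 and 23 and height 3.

Area of a trapezoid = (base1 + base2) * height / 2
Area = (6 + 23) * 3 / 2
Area = 29 * 3 / 2
Area = 87 / 2
Area = 87/2

87/2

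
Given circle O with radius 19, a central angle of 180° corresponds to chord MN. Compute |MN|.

Chord length = 2r sin(θ/2)
= 2 × 19 × sin(180°/2)
= 2 × 19 × sin(90°)
= 38

38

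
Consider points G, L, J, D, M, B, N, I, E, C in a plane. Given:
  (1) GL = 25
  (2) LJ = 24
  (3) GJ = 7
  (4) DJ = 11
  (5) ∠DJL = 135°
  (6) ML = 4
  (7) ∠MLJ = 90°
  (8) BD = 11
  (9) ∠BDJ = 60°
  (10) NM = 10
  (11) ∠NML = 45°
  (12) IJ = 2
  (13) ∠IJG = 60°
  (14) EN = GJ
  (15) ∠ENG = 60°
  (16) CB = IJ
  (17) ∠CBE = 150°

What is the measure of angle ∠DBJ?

Step 1: By the law of cosines on triangle BDJ: BJ² = 11² + 11² − 2·11·11·cos(60°) = 121, so BJ = 11.
Step 2: By the inverse law of cosines on triangle DBJ: cos(∠DBJ) = (11² + 11² − 11²) / (2·11·11) = 121/242 = 0.5, so ∠DBJ = 60°.

Therefore, the measure of angle ∠DBJ = 60°.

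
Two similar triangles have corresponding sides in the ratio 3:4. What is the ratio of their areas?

The ratio of areas of similar triangles equals the square of the side ratio.
Side ratio = 3:4
Area ratio = (3/4)^2 = 9/16 = 9:16

9:16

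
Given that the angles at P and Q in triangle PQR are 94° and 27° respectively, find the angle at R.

Let angle R = x. Then 94 + 27 + x = 180.
x = 180 - 121 = 59 degrees.

59 degrees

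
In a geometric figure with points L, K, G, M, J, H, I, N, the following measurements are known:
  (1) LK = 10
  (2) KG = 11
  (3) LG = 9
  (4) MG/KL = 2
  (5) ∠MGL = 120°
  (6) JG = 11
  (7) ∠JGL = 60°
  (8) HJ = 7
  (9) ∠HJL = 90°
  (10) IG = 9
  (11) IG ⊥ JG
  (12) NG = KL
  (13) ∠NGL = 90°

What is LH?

Step 1: By the law of cosines on triangle LGJ: LJ² = 9² + 11² − 2·9·11·cos(60°) = 103, so LJ = √103.
Step 2: By the law of cosines on triangle LJH: LH² = √103² + 7² − 2·√103·7·cos(90°) = 152, so LH = 2·√38.

Therefore, the length of LH = 2·√38.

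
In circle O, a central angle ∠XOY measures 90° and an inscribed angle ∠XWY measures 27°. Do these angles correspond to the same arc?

By the inscribed angle theorem, the inscribed angle for a central angle of 90° should be 90° / 2 = 45°.
The given inscribed angle is 27°, which does not equal 45°.
Therefore, no, they do not correspond to the same arc.

No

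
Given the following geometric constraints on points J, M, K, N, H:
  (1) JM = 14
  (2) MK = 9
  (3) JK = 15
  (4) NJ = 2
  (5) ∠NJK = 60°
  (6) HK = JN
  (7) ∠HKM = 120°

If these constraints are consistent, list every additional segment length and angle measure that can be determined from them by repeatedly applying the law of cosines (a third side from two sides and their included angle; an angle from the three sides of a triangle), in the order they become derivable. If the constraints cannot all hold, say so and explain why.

The constraints are consistent. Derivable facts, in order:
After 1 step:
- KN = √199
- MH = √103
- ∠JKM = 65.96°
- ∠JMK = 78.09°
- ∠KJM = 35.95°
After 2 steps:
- ∠HMK = 9.83°
- ∠JKN = 7.05°
- ∠JNK = 112.95°
- ∠KHM = 50.17°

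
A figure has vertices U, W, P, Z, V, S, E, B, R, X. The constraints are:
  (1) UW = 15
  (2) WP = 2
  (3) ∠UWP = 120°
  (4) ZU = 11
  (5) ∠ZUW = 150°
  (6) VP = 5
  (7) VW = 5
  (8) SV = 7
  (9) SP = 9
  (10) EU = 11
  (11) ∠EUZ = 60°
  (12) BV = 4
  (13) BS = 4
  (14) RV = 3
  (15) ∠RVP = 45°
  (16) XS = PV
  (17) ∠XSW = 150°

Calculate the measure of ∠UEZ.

Step 1: By the law of cosines on triangle EUZ: EZ² = 11² + 11² − 2·11·11·cos(60°) = 121, so EZ = 11.
Step 2: By the inverse law of cosines on triangle UEZ: cos(∠UEZ) = (11² + 11² − 11²) / (2·11·11) = 121/242 = 0.5, so ∠UEZ = 60°.

Therefore, the measure of angle ∠UEZ = 60°.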